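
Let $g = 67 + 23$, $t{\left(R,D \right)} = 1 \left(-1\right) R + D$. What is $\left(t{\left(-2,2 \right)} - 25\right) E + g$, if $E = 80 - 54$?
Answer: $-456$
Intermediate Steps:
$t{\left(R,D \right)} = D - R$ ($t{\left(R,D \right)} = - R + D = D - R$)
$g = 90$
$E = 26$ ($E = 80 - 54 = 26$)
$\left(t{\left(-2,2 \right)} - 25\right) E + g = \left(\left(2 - -2\right) - 25\right) 26 + 90 = \left(\left(2 + 2\right) - 25\right) 26 + 90 = \left(4 - 25\right) 26 + 90 = \left(-21\right) 26 + 90 = -546 + 90 = -456$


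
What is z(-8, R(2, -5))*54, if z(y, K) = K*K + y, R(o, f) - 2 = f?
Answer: 54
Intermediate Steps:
R(o, f) = 2 + f
z(y, K) = y + K² (z(y, K) = K² + y = y + K²)
z(-8, R(2, -5))*54 = (-8 + (2 - 5)²)*54 = (-8 + (-3)²)*54 = (-8 + 9)*54 = 1*54 = 54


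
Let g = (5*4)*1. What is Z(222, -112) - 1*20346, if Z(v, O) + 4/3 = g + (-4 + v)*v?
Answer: 84206/3 ≈ 28069.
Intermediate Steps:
g = 20 (g = 20*1 = 20)
Z(v, O) = 56/3 + v*(-4 + v) (Z(v, O) = -4/3 + (20 + (-4 + v)*v) = -4/3 + (20 + v*(-4 + v)) = 56/3 + v*(-4 + v))
Z(222, -112) - 1*20346 = (56/3 + 222**2 - 4*222) - 1*20346 = (56/3 + 49284 - 888) - 20346 = 145244/3 - 20346 = 84206/3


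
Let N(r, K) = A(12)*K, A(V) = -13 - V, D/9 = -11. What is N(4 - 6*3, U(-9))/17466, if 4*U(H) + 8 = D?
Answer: 2675/69864 ≈ 0.038289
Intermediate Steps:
D = -99 (D = 9*(-11) = -99)
U(H) = -107/4 (U(H) = -2 + (1/4)*(-99) = -2 - 99/4 = -107/4)
N(r, K) = -25*K (N(r, K) = (-13 - 1*12)*K = (-13 - 12)*K = -25*K)
N(4 - 6*3, U(-9))/17466 = -25*(-107/4)/17466 = (2675/4)*(1/17466) = 2675/69864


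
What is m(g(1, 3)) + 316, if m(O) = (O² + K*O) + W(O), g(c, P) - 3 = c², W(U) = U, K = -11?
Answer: 292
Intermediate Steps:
g(c, P) = 3 + c²
m(O) = O² - 10*O (m(O) = (O² - 11*O) + O = O² - 10*O)
m(g(1, 3)) + 316 = (3 + 1²)*(-10 + (3 + 1²)) + 316 = (3 + 1)*(-10 + (3 + 1)) + 316 = 4*(-10 + 4) + 316 = 4*(-6) + 316 = -24 + 316 = 292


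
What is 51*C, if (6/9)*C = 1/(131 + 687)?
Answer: 153/1636 ≈ 0.093521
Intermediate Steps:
C = 3/1636 (C = 3/(2*(131 + 687)) = (3/2)/818 = (3/2)*(1/818) = 3/1636 ≈ 0.0018337)
51*C = 51*(3/1636) = 153/1636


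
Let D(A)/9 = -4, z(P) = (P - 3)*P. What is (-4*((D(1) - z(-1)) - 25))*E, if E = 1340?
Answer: 348400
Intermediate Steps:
z(P) = P*(-3 + P) (z(P) = (-3 + P)*P = P*(-3 + P))
D(A) = -36 (D(A) = 9*(-4) = -36)
(-4*((D(1) - z(-1)) - 25))*E = -4*((-36 - (-1)*(-3 - 1)) - 25)*1340 = -4*((-36 - (-1)*(-4)) - 25)*1340 = -4*((-36 - 1*4) - 25)*1340 = -4*((-36 - 4) - 25)*1340 = -4*(-40 - 25)*1340 = -4*(-65)*1340 = 260*1340 = 348400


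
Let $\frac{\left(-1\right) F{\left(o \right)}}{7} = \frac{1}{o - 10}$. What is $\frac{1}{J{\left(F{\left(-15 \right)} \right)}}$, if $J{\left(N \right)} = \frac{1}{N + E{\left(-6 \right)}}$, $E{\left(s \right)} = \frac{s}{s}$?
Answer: $\frac{32}{25} \approx 1.28$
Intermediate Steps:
$F{\left(o \right)} = - \frac{7}{-10 + o}$ ($F{\left(o \right)} = - \frac{7}{o - 10} = - \frac{7}{-10 + o}$)
$E{\left(s \right)} = 1$
$J{\left(N \right)} = \frac{1}{1 + N}$ ($J{\left(N \right)} = \frac{1}{N + 1} = \frac{1}{1 + N}$)
$\frac{1}{J{\left(F{\left(-15 \right)} \right)}} = \frac{1}{\frac{1}{1 - \frac{7}{-10 - 15}}} = \frac{1}{\frac{1}{1 - \frac{7}{-25}}} = \frac{1}{\frac{1}{1 - - \frac{7}{25}}} = \frac{1}{\frac{1}{1 + \frac{7}{25}}} = \frac{1}{\frac{1}{\frac{32}{25}}} = \frac{1}{\frac{25}{32}} = \frac{32}{25}$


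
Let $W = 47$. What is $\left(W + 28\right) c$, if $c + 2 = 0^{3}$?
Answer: $-150$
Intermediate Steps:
$c = -2$ ($c = -2 + 0^{3} = -2 + 0 = -2$)
$\left(W + 28\right) c = \left(47 + 28\right) \left(-2\right) = 75 \left(-2\right) = -150$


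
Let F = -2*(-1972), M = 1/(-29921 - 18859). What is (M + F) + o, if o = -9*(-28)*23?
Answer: 475117199/48780 ≈ 9740.0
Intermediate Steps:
o = 5796 (o = 252*23 = 5796)
M = -1/48780 (M = 1/(-48780) = -1/48780 ≈ -2.0500e-5)
F = 3944
(M + F) + o = (-1/48780 + 3944) + 5796 = 192388319/48780 + 5796 = 475117199/48780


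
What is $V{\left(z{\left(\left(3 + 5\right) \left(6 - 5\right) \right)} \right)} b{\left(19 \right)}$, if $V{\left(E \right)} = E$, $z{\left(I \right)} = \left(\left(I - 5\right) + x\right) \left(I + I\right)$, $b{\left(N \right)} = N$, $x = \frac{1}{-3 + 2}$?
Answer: $608$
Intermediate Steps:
$x = -1$ ($x = \frac{1}{-1} = -1$)
$z{\left(I \right)} = 2 I \left(-6 + I\right)$ ($z{\left(I \right)} = \left(\left(I - 5\right) - 1\right) \left(I + I\right) = \left(\left(I - 5\right) - 1\right) 2 I = \left(\left(-5 + I\right) - 1\right) 2 I = \left(-6 + I\right) 2 I = 2 I \left(-6 + I\right)$)
$V{\left(z{\left(\left(3 + 5\right) \left(6 - 5\right) \right)} \right)} b{\left(19 \right)} = 2 \left(3 + 5\right) \left(6 - 5\right) \left(-6 + \left(3 + 5\right) \left(6 - 5\right)\right) 19 = 2 \cdot 8 \cdot 1 \left(-6 + 8 \cdot 1\right) 19 = 2 \cdot 8 \left(-6 + 8\right) 19 = 2 \cdot 8 \cdot 2 \cdot 19 = 32 \cdot 19 = 608$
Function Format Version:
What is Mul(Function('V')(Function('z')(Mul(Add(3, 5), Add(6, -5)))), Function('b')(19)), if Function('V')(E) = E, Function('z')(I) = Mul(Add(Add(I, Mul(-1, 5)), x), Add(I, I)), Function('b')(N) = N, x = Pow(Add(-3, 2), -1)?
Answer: 608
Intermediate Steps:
x = -1 (x = Pow(-1, -1) = -1)
Function('z')(I) = Mul(2, I, Add(-6, I)) (Function('z')(I) = Mul(Add(Add(I, Mul(-1, 5)), -1), Add(I, I)) = Mul(Add(Add(I, -5), -1), Mul(2, I)) = Mul(Add(Add(-5, I), -1), Mul(2, I)) = Mul(Add(-6, I), Mul(2, I)) = Mul(2, I, Add(-6, I)))
Mul(Function('V')(Function('z')(Mul(Add(3, 5), Add(6, -5)))), Function('b')(19)) = Mul(Mul(2, Mul(Add(3, 5), Add(6, -5)), Add(-6, Mul(Add(3, 5), Add(6, -5)))), 19) = Mul(Mul(2, Mul(8, 1), Add(-6, Mul(8, 1))), 19) = Mul(Mul(2, 8, Add(-6, 8)), 19) = Mul(Mul(2, 8, 2), 19) = Mul(32, 19) = 608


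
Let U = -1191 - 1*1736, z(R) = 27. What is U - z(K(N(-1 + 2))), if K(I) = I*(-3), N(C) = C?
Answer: -2954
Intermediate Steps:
K(I) = -3*I
U = -2927 (U = -1191 - 1736 = -2927)
U - z(K(N(-1 + 2))) = -2927 - 1*27 = -2927 - 27 = -2954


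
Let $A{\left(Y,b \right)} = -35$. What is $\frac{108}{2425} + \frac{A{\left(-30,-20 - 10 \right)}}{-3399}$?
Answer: $\frac{451967}{8242575} \approx 0.054833$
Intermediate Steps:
$\frac{108}{2425} + \frac{A{\left(-30,-20 - 10 \right)}}{-3399} = \frac{108}{2425} - \frac{35}{-3399} = 108 \cdot \frac{1}{2425} - - \frac{35}{3399} = \frac{108}{2425} + \frac{35}{3399} = \frac{451967}{8242575}$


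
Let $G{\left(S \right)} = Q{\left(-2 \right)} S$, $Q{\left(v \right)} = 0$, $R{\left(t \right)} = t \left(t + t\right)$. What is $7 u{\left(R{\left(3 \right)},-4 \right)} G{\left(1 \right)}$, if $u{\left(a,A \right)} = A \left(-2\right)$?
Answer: $0$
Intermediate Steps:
$R{\left(t \right)} = 2 t^{2}$ ($R{\left(t \right)} = t 2 t = 2 t^{2}$)
$u{\left(a,A \right)} = - 2 A$
$G{\left(S \right)} = 0$ ($G{\left(S \right)} = 0 S = 0$)
$7 u{\left(R{\left(3 \right)},-4 \right)} G{\left(1 \right)} = 7 \left(\left(-2\right) \left(-4\right)\right) 0 = 7 \cdot 8 \cdot 0 = 56 \cdot 0 = 0$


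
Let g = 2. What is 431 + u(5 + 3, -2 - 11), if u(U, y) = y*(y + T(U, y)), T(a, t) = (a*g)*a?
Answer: -1064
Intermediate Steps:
T(a, t) = 2*a**2 (T(a, t) = (a*2)*a = (2*a)*a = 2*a**2)
u(U, y) = y*(y + 2*U**2)
431 + u(5 + 3, -2 - 11) = 431 + (-2 - 11)*((-2 - 11) + 2*(5 + 3)**2) = 431 - 13*(-13 + 2*8**2) = 431 - 13*(-13 + 2*64) = 431 - 13*(-13 + 128) = 431 - 13*115 = 431 - 1495 = -1064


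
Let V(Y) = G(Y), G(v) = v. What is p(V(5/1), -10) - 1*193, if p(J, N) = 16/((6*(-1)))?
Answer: -587/3 ≈ -195.67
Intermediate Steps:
V(Y) = Y
p(J, N) = -8/3 (p(J, N) = 16/(-6) = 16*(-⅙) = -8/3)
p(V(5/1), -10) - 1*193 = -8/3 - 1*193 = -8/3 - 193 = -587/3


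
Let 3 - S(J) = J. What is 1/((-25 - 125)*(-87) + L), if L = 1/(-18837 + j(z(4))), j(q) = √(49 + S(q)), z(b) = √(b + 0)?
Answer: 4630564354113/60428864575351801 + 5*√2/60428864575351801 ≈ 7.6628e-5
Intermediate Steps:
z(b) = √b
S(J) = 3 - J
j(q) = √(52 - q) (j(q) = √(49 + (3 - q)) = √(52 - q))
L = 1/(-18837 + 5*√2) (L = 1/(-18837 + √(52 - √4)) = 1/(-18837 + √(52 - 1*2)) = 1/(-18837 + √(52 - 2)) = 1/(-18837 + √50) = 1/(-18837 + 5*√2) ≈ -5.3107e-5)
1/((-25 - 125)*(-87) + L) = 1/((-25 - 125)*(-87) + (-18837/354832519 - 5*√2/354832519)) = 1/(-150*(-87) + (-18837/354832519 - 5*√2/354832519)) = 1/(13050 + (-18837/354832519 - 5*√2/354832519)) = 1/(4630564354113/354832519 - 5*√2/354832519)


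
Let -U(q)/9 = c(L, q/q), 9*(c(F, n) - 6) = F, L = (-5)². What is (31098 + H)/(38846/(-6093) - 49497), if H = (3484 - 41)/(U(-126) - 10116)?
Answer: -1931728784031/3075057363065 ≈ -0.62819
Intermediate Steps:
L = 25
c(F, n) = 6 + F/9
U(q) = -79 (U(q) = -9*(6 + (⅑)*25) = -9*(6 + 25/9) = -9*79/9 = -79)
H = -3443/10195 (H = (3484 - 41)/(-79 - 10116) = 3443/(-10195) = 3443*(-1/10195) = -3443/10195 ≈ -0.33771)
(31098 + H)/(38846/(-6093) - 49497) = (31098 - 3443/10195)/(38846/(-6093) - 49497) = 317040667/(10195*(38846*(-1/6093) - 49497)) = 317040667/(10195*(-38846/6093 - 49497)) = 317040667/(10195*(-301624067/6093)) = (317040667/10195)*(-6093/301624067) = -1931728784031/3075057363065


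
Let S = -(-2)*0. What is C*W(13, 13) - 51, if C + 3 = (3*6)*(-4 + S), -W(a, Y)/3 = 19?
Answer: 4224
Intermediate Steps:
W(a, Y) = -57 (W(a, Y) = -3*19 = -57)
S = 0 (S = -1*0 = 0)
C = -75 (C = -3 + (3*6)*(-4 + 0) = -3 + 18*(-4) = -3 - 72 = -75)
C*W(13, 13) - 51 = -75*(-57) - 51 = 4275 - 51 = 4224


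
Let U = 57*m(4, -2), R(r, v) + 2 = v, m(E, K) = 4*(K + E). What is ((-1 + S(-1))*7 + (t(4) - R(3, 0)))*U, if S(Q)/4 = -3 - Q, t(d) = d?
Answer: -25992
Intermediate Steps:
S(Q) = -12 - 4*Q (S(Q) = 4*(-3 - Q) = -12 - 4*Q)
m(E, K) = 4*E + 4*K (m(E, K) = 4*(E + K) = 4*E + 4*K)
R(r, v) = -2 + v
U = 456 (U = 57*(4*4 + 4*(-2)) = 57*(16 - 8) = 57*8 = 456)
((-1 + S(-1))*7 + (t(4) - R(3, 0)))*U = ((-1 + (-12 - 4*(-1)))*7 + (4 - (-2 + 0)))*456 = ((-1 + (-12 + 4))*7 + (4 - 1*(-2)))*456 = ((-1 - 8)*7 + (4 + 2))*456 = (-9*7 + 6)*456 = (-63 + 6)*456 = -57*456 = -25992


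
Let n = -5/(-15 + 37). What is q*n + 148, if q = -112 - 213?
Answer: 4881/22 ≈ 221.86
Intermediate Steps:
q = -325
n = -5/22 ≈ -0.22727
q*n + 148 = -325*(-5/22) + 148 = 1625/22 + 148 = 4881/22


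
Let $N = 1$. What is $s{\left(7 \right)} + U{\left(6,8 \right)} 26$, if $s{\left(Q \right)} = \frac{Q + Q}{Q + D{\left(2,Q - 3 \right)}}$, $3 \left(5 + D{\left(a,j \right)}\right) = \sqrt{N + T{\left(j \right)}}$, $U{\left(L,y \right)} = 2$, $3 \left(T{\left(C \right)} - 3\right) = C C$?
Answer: $\frac{1229}{20} - \frac{21 \sqrt{21}}{20} \approx 56.638$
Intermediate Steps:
$T{\left(C \right)} = 3 + \frac{C^{2}}{3}$ ($T{\left(C \right)} = 3 + \frac{C C}{3} = 3 + \frac{C^{2}}{3}$)
$D{\left(a,j \right)} = -5 + \frac{\sqrt{4 + \frac{j^{2}}{3}}}{3}$ ($D{\left(a,j \right)} = -5 + \frac{\sqrt{1 + \left(3 + \frac{j^{2}}{3}\right)}}{3} = -5 + \frac{\sqrt{4 + \frac{j^{2}}{3}}}{3}$)
$s{\left(Q \right)} = \frac{2 Q}{-5 + Q + \frac{\sqrt{36 + 3 \left(-3 + Q\right)^{2}}}{9}}$ ($s{\left(Q \right)} = \frac{Q + Q}{Q + \left(-5 + \frac{\sqrt{36 + 3 \left(Q - 3\right)^{2}}}{9}\right)} = \frac{2 Q}{Q + \left(-5 + \frac{\sqrt{36 + 3 \left(Q - 3\right)^{2}}}{9}\right)} = \frac{2 Q}{Q + \left(-5 + \frac{\sqrt{36 + 3 \left(-3 + Q\right)^{2}}}{9}\right)} = \frac{2 Q}{-5 + Q + \frac{\sqrt{36 + 3 \left(-3 + Q\right)^{2}}}{9}}$)
$s{\left(7 \right)} + U{\left(6,8 \right)} 26 = 18 \cdot 7 \frac{1}{-45 + 9 \cdot 7 + \sqrt{3} \sqrt{12 + \left(-3 + 7\right)^{2}}} + 2 \cdot 26 = 18 \cdot 7 \frac{1}{-45 + 63 + \sqrt{3} \sqrt{12 + 4^{2}}} + 52 = 18 \cdot 7 \frac{1}{-45 + 63 + \sqrt{3} \sqrt{12 + 16}} + 52 = 18 \cdot 7 \frac{1}{-45 + 63 + \sqrt{3} \sqrt{28}} + 52 = 18 \cdot 7 \frac{1}{-45 + 63 + \sqrt{3} \cdot 2 \sqrt{7}} + 52 = 18 \cdot 7 \frac{1}{-45 + 63 + 2 \sqrt{21}} + 52 = 18 \cdot 7 \frac{1}{18 + 2 \sqrt{21}} + 52 = \frac{126}{18 + 2 \sqrt{21}} + 52 = 52 + \frac{126}{18 + 2 \sqrt{21}}$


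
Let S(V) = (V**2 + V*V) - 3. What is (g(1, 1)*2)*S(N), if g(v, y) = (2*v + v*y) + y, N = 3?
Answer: 120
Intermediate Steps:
g(v, y) = y + 2*v + v*y
S(V) = -3 + 2*V**2 (S(V) = (V**2 + V**2) - 3 = 2*V**2 - 3 = -3 + 2*V**2)
(g(1, 1)*2)*S(N) = ((1 + 2*1 + 1*1)*2)*(-3 + 2*3**2) = ((1 + 2 + 1)*2)*(-3 + 2*9) = (4*2)*(-3 + 18) = 8*15 = 120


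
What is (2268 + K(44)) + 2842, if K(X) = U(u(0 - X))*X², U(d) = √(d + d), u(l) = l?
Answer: 5110 + 3872*I*√22 ≈ 5110.0 + 18161.0*I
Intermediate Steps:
U(d) = √2*√d (U(d) = √(2*d) = √2*√d)
K(X) = √2*X²*√(-X) (K(X) = (√2*√(0 - X))*X² = (√2*√(-X))*X² = √2*X²*√(-X))
(2268 + K(44)) + 2842 = (2268 + √2*(-1*44)^(5/2)) + 2842 = (2268 + √2*(-44)^(5/2)) + 2842 = (2268 + √2*(3872*I*√11)) + 2842 = (2268 + 3872*I*√22) + 2842 = 5110 + 3872*I*√22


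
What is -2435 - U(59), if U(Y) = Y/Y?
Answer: -2436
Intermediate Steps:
U(Y) = 1
-2435 - U(59) = -2435 - 1*1 = -2435 - 1 = -2436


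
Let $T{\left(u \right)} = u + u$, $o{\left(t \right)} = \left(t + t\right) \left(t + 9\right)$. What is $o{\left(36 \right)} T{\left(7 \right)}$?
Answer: $45360$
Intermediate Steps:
$o{\left(t \right)} = 2 t \left(9 + t\right)$
$T{\left(u \right)} = 2 u$
$o{\left(36 \right)} T{\left(7 \right)} = 2 \cdot 36 \left(9 + 36\right) 2 \cdot 7 = 2 \cdot 36 \cdot 45 \cdot 14 = 3240 \cdot 14 = 45360$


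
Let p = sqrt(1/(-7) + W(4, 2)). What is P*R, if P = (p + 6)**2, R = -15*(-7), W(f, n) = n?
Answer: 3975 + 180*sqrt(91) ≈ 5692.1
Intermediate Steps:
p = sqrt(91)/7 (p = sqrt(1/(-7) + 2) = sqrt(1*(-1/7) + 2) = sqrt(-1/7 + 2) = sqrt(13/7) = sqrt(91)/7 ≈ 1.3628)
R = 105
P = (6 + sqrt(91)/7)**2 (P = (sqrt(91)/7 + 6)**2 = (6 + sqrt(91)/7)**2 ≈ 54.210)
P*R = ((42 + sqrt(91))**2/49)*105 = 15*(42 + sqrt(91))**2/7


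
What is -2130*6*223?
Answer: -2849940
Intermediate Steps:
-2130*6*223 = -426*30*223 = -12780*223 = -2849940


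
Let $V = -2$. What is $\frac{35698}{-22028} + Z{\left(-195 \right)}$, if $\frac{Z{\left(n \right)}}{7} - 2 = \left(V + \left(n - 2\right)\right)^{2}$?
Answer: $\frac{3053294245}{11014} \approx 2.7722 \cdot 10^{5}$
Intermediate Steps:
$Z{\left(n \right)} = 14 + 7 \left(-4 + n\right)^{2}$ ($Z{\left(n \right)} = 14 + 7 \left(-2 + \left(n - 2\right)\right)^{2} = 14 + 7 \left(-2 + \left(-2 + n\right)\right)^{2} = 14 + 7 \left(-4 + n\right)^{2}$)
$\frac{35698}{-22028} + Z{\left(-195 \right)} = \frac{35698}{-22028} + \left(14 + 7 \left(-4 - 195\right)^{2}\right) = 35698 \left(- \frac{1}{22028}\right) + \left(14 + 7 \left(-199\right)^{2}\right) = - \frac{17849}{11014} + \left(14 + 7 \cdot 39601\right) = - \frac{17849}{11014} + \left(14 + 277207\right) = - \frac{17849}{11014} + 277221 = \frac{3053294245}{11014}$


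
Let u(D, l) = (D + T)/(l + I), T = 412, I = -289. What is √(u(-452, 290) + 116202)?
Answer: 241*√2 ≈ 340.83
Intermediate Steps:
u(D, l) = (412 + D)/(-289 + l) (u(D, l) = (D + 412)/(l - 289) = (412 + D)/(-289 + l))
√(u(-452, 290) + 116202) = √((412 - 452)/(-289 + 290) + 116202) = √(-40/1 + 116202) = √(1*(-40) + 116202) = √(-40 + 116202) = √116162 = 241*√2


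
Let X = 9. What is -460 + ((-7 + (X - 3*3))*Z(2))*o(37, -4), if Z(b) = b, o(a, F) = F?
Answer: -404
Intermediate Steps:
-460 + ((-7 + (X - 3*3))*Z(2))*o(37, -4) = -460 + ((-7 + (9 - 3*3))*2)*(-4) = -460 + ((-7 + (9 - 1*9))*2)*(-4) = -460 + ((-7 + (9 - 9))*2)*(-4) = -460 + ((-7 + 0)*2)*(-4) = -460 - 7*2*(-4) = -460 - 14*(-4) = -460 + 56 = -404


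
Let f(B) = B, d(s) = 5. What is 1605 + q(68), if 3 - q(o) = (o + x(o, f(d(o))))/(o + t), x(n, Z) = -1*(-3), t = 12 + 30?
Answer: 176809/110 ≈ 1607.4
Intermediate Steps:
t = 42
x(n, Z) = 3
q(o) = 3 - (3 + o)/(42 + o) (q(o) = 3 - (o + 3)/(o + 42) = 3 - (3 + o)/(42 + o))
1605 + q(68) = 1605 + (123 + 2*68)/(42 + 68) = 1605 + (123 + 136)/110 = 1605 + (1/110)*259 = 1605 + 259/110 = 176809/110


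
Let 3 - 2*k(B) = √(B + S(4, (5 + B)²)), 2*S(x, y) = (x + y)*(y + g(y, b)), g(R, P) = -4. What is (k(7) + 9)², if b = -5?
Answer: (21 - √10367)²/4 ≈ 1632.9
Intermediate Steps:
S(x, y) = (-4 + y)*(x + y)/2 (S(x, y) = ((x + y)*(y - 4))/2 = ((x + y)*(-4 + y))/2 = ((-4 + y)*(x + y))/2 = (-4 + y)*(x + y)/2)
k(B) = 3/2 - √(-8 + B + (5 + B)⁴/2)/2 (k(B) = 3/2 - √(B + (((5 + B)²)²/2 - 2*4 - 2*(5 + B)² + (½)*4*(5 + B)²))/2 = 3/2 - √(B + ((5 + B)⁴/2 - 8 - 2*(5 + B)² + 2*(5 + B)²))/2 = 3/2 - √(B + (-8 + (5 + B)⁴/2))/2 = 3/2 - √(-8 + B + (5 + B)⁴/2)/2)
(k(7) + 9)² = ((3/2 - √(-32 + 2*(5 + 7)⁴ + 4*7)/4) + 9)² = ((3/2 - √(-32 + 2*12⁴ + 28)/4) + 9)² = ((3/2 - √(-32 + 2*20736 + 28)/4) + 9)² = ((3/2 - √(-32 + 41472 + 28)/4) + 9)² = ((3/2 - √10367/2) + 9)² = (21/2 - √10367/2)²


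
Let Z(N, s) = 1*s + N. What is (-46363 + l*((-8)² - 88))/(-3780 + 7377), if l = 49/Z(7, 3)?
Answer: -232403/17985 ≈ -12.922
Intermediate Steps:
Z(N, s) = N + s (Z(N, s) = s + N = N + s)
l = 49/10 (l = 49/(7 + 3) = 49/10 ≈ 4.9000)
(-46363 + l*((-8)² - 88))/(-3780 + 7377) = (-46363 + 49*((-8)² - 88)/10)/(-3780 + 7377) = (-46363 + 49*(64 - 88)/10)/3597 = (-46363 + (49/10)*(-24))*(1/3597) = (-46363 - 588/5)*(1/3597) = -232403/5*1/3597 = -232403/17985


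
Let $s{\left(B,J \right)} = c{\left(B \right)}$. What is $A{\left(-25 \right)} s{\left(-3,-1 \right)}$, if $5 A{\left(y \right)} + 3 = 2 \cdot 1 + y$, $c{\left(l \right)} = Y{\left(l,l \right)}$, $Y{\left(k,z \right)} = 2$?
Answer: $- \frac{52}{5} \approx -10.4$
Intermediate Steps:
$c{\left(l \right)} = 2$
$s{\left(B,J \right)} = 2$
$A{\left(y \right)} = - \frac{1}{5} + \frac{y}{5}$ ($A{\left(y \right)} = - \frac{3}{5} + \frac{2 \cdot 1 + y}{5} = - \frac{3}{5} + \frac{2 + y}{5} = - \frac{3}{5} + \left(\frac{2}{5} + \frac{y}{5}\right) = - \frac{1}{5} + \frac{y}{5}$)
$A{\left(-25 \right)} s{\left(-3,-1 \right)} = \left(- \frac{1}{5} + \frac{1}{5} \left(-25\right)\right) 2 = \left(- \frac{1}{5} - 5\right) 2 = \left(- \frac{26}{5}\right) 2 = - \frac{52}{5}$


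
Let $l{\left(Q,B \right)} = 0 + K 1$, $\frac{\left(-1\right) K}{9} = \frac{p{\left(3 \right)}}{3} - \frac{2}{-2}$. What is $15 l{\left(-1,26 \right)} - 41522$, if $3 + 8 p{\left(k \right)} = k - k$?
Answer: $- \frac{333121}{8} \approx -41640.0$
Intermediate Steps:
$p{\left(k \right)} = - \frac{3}{8}$ ($p{\left(k \right)} = - \frac{3}{8} + \frac{k - k}{8} = - \frac{3}{8} + \frac{1}{8} \cdot 0 = - \frac{3}{8} + 0 = - \frac{3}{8}$)
$K = - \frac{63}{8}$ ($K = - 9 \left(- \frac{3}{8 \cdot 3} - \frac{2}{-2}\right) = - 9 \left(\left(- \frac{3}{8}\right) \frac{1}{3} - -1\right) = - 9 \left(- \frac{1}{8} + 1\right) = \left(-9\right) \frac{7}{8} = - \frac{63}{8} \approx -7.875$)
$l{\left(Q,B \right)} = - \frac{63}{8}$ ($l{\left(Q,B \right)} = 0 - \frac{63}{8} = - \frac{63}{8}$)
$15 l{\left(-1,26 \right)} - 41522 = 15 \left(- \frac{63}{8}\right) - 41522 = - \frac{945}{8} - 41522 = - \frac{333121}{8}$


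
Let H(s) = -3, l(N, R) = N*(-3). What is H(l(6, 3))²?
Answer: 9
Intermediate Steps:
l(N, R) = -3*N
H(l(6, 3))² = (-3)² = 9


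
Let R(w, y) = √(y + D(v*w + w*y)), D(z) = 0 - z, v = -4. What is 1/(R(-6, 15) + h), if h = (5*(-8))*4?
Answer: -1/151 ≈ -0.0066225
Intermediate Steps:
D(z) = -z
h = -160 (h = -40*4 = -160)
R(w, y) = √(y + 4*w - w*y) (R(w, y) = √(y - (-4*w + w*y)) = √(y + (4*w - w*y)) = √(y + 4*w - w*y))
1/(R(-6, 15) + h) = 1/(√(15 - 1*(-6)*(-4 + 15)) - 160) = 1/(√(15 - 1*(-6)*11) - 160) = 1/(√(15 + 66) - 160) = 1/(√81 - 160) = 1/(9 - 160) = 1/(-151) = -1/151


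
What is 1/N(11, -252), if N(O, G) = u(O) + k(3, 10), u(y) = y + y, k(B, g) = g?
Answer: 1/32 ≈ 0.031250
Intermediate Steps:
u(y) = 2*y
N(O, G) = 10 + 2*O (N(O, G) = 2*O + 10 = 10 + 2*O)
1/N(11, -252) = 1/(10 + 2*11) = 1/(10 + 22) = 1/32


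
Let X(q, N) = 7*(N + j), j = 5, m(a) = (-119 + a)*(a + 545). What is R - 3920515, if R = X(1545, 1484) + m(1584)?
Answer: -791107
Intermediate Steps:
m(a) = (-119 + a)*(545 + a)
X(q, N) = 35 + 7*N (X(q, N) = 7*(N + 5) = 7*(5 + N) = 35 + 7*N)
R = 3129408 (R = (35 + 7*1484) + (-64855 + 1584**2 + 426*1584) = (35 + 10388) + (-64855 + 2509056 + 674784) = 10423 + 3118985 = 3129408)
R - 3920515 = 3129408 - 3920515 = -791107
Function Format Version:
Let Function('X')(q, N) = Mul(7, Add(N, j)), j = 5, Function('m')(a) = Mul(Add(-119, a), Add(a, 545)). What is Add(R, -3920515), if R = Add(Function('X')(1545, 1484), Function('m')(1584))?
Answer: -791107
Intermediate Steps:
Function('m')(a) = Mul(Add(-119, a), Add(545, a))
Function('X')(q, N) = Add(35, Mul(7, N)) (Function('X')(q, N) = Mul(7, Add(N, 5)) = Mul(7, Add(5, N)) = Add(35, Mul(7, N)))
R = 3129408 (R = Add(Add(35, Mul(7, 1484)), Add(-64855, Pow(1584, 2), Mul(426, 1584))) = Add(Add(35, 10388), Add(-64855, 2509056, 674784)) = Add(10423, 3118985) = 3129408)
Add(R, -3920515) = Add(3129408, -3920515) = -791107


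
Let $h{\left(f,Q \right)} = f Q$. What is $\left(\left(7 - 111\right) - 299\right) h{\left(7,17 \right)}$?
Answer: $-47957$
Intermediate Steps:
$h{\left(f,Q \right)} = Q f$
$\left(\left(7 - 111\right) - 299\right) h{\left(7,17 \right)} = \left(\left(7 - 111\right) - 299\right) 17 \cdot 7 = \left(-104 - 299\right) 119 = \left(-403\right) 119 = -47957$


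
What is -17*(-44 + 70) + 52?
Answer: -390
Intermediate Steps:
-17*(-44 + 70) + 52 = -17*26 + 52 = -442 + 52 = -390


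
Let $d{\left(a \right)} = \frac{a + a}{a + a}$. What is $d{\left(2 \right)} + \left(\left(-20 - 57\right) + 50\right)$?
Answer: $-26$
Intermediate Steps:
$d{\left(a \right)} = 1$ ($d{\left(a \right)} = \frac{2 a}{2 a} = 2 a \frac{1}{2 a} = 1$)
$d{\left(2 \right)} + \left(\left(-20 - 57\right) + 50\right) = 1 + \left(\left(-20 - 57\right) + 50\right) = 1 + \left(-77 + 50\right) = 1 - 27 = -26$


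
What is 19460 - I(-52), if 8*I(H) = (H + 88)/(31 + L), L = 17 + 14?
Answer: 2413031/124 ≈ 19460.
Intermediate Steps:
L = 31
I(H) = 11/62 + H/496 (I(H) = ((H + 88)/(31 + 31))/8 = ((88 + H)/62)/8 = ((88 + H)*(1/62))/8 = (44/31 + H/62)/8 = 11/62 + H/496)
19460 - I(-52) = 19460 - (11/62 + (1/496)*(-52)) = 19460 - (11/62 - 13/124) = 19460 - 1*9/124 = 19460 - 9/124 = 2413031/124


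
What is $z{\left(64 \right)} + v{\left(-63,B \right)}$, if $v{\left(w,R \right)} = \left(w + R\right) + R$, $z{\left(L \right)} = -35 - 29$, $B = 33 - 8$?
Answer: $-77$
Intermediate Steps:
$B = 25$
$z{\left(L \right)} = -64$ ($z{\left(L \right)} = -35 - 29 = -64$)
$v{\left(w,R \right)} = w + 2 R$ ($v{\left(w,R \right)} = \left(R + w\right) + R = w + 2 R$)
$z{\left(64 \right)} + v{\left(-63,B \right)} = -64 + \left(-63 + 2 \cdot 25\right) = -64 + \left(-63 + 50\right) = -64 - 13 = -77$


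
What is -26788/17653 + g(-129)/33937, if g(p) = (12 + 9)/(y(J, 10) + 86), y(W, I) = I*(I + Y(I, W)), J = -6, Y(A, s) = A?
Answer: -260003475103/171339700246 ≈ -1.5175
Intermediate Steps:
y(W, I) = 2*I² (y(W, I) = I*(I + I) = I*(2*I) = 2*I²)
g(p) = 21/286 (g(p) = (12 + 9)/(2*10² + 86) = 21/(2*100 + 86) = 21/(200 + 86) = 21/286)
-26788/17653 + g(-129)/33937 = -26788/17653 + (21/286)/33937 = -26788*1/17653 + (21/286)*(1/33937) = -26788/17653 + 21/9705982 = -260003475103/171339700246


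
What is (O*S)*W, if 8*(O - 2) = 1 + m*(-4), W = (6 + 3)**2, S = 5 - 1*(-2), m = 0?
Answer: 9639/8 ≈ 1204.9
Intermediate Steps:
S = 7 (S = 5 + 2 = 7)
W = 81 (W = 9**2 = 81)
O = 17/8 (O = 2 + (1 + 0*(-4))/8 = 2 + (1 + 0)/8 = 2 + (1/8)*1 = 2 + 1/8 = 17/8 ≈ 2.1250)
(O*S)*W = ((17/8)*7)*81 = (119/8)*81 = 9639/8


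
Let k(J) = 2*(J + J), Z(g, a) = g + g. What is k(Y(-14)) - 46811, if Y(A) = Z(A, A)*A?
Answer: -45243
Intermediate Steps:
Z(g, a) = 2*g
Y(A) = 2*A² (Y(A) = (2*A)*A = 2*A²)
k(J) = 4*J (k(J) = 2*(2*J) = 4*J)
k(Y(-14)) - 46811 = 4*(2*(-14)²) - 46811 = 4*(2*196) - 46811 = 4*392 - 46811 = 1568 - 46811 = -45243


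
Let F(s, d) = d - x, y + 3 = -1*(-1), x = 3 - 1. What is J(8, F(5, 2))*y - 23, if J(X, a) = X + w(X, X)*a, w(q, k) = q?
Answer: -39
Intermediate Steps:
x = 2
y = -2 (y = -3 - 1*(-1) = -3 + 1 = -2)
F(s, d) = -2 + d (F(s, d) = d - 1*2 = d - 2 = -2 + d)
J(X, a) = X + X*a
J(8, F(5, 2))*y - 23 = (8*(1 + (-2 + 2)))*(-2) - 23 = (8*(1 + 0))*(-2) - 23 = (8*1)*(-2) - 23 = 8*(-2) - 23 = -16 - 23 = -39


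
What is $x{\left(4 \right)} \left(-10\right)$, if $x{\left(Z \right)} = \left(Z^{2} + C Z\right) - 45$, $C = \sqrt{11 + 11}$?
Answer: $290 - 40 \sqrt{22} \approx 102.38$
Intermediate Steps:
$C = \sqrt{22} \approx 4.6904$
$x{\left(Z \right)} = -45 + Z^{2} + Z \sqrt{22}$ ($x{\left(Z \right)} = \left(Z^{2} + \sqrt{22} Z\right) - 45 = \left(Z^{2} + Z \sqrt{22}\right) - 45 = -45 + Z^{2} + Z \sqrt{22}$)
$x{\left(4 \right)} \left(-10\right) = \left(-45 + 4^{2} + 4 \sqrt{22}\right) \left(-10\right) = \left(-45 + 16 + 4 \sqrt{22}\right) \left(-10\right) = \left(-29 + 4 \sqrt{22}\right) \left(-10\right) = 290 - 40 \sqrt{22}$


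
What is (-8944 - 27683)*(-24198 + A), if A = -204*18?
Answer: 1020794490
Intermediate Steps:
A = -3672
(-8944 - 27683)*(-24198 + A) = (-8944 - 27683)*(-24198 - 3672) = -36627*(-27870) = 1020794490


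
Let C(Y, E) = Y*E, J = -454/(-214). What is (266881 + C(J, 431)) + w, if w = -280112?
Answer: -1317880/107 ≈ -12317.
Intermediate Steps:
J = 227/107 (J = -454*(-1/214) = 227/107 ≈ 2.1215)
C(Y, E) = E*Y
(266881 + C(J, 431)) + w = (266881 + 431*(227/107)) - 280112 = (266881 + 97837/107) - 280112 = 28654104/107 - 280112 = -1317880/107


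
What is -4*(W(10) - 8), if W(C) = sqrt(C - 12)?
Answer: 32 - 4*I*sqrt(2) ≈ 32.0 - 5.6569*I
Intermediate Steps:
W(C) = sqrt(-12 + C)
-4*(W(10) - 8) = -4*(sqrt(-12 + 10) - 8) = -4*(sqrt(-2) - 8) = -4*(I*sqrt(2) - 8) = -4*(-8 + I*sqrt(2)) = 32 - 4*I*sqrt(2)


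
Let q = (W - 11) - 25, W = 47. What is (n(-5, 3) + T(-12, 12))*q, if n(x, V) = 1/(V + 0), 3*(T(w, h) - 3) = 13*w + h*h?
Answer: -22/3 ≈ -7.3333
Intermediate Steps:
T(w, h) = 3 + h**2/3 + 13*w/3 (T(w, h) = 3 + (13*w + h*h)/3 = 3 + (13*w + h**2)/3 = 3 + (h**2 + 13*w)/3 = 3 + (h**2/3 + 13*w/3) = 3 + h**2/3 + 13*w/3)
n(x, V) = 1/V
q = 11 (q = (47 - 11) - 25 = 36 - 25 = 11)
(n(-5, 3) + T(-12, 12))*q = (1/3 + (3 + (1/3)*12**2 + (13/3)*(-12)))*11 = (1/3 + (3 + (1/3)*144 - 52))*11 = (1/3 + (3 + 48 - 52))*11 = (1/3 - 1)*11 = -2/3*11 = -22/3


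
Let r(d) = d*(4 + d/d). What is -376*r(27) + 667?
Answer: -50093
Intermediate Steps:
r(d) = 5*d (r(d) = d*(4 + 1) = d*5 = 5*d)
-376*r(27) + 667 = -1880*27 + 667 = -376*135 + 667 = -50760 + 667 = -50093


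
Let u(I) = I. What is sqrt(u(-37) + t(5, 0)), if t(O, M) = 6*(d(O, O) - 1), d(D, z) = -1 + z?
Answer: I*sqrt(19) ≈ 4.3589*I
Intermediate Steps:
t(O, M) = -12 + 6*O (t(O, M) = 6*((-1 + O) - 1) = 6*(-2 + O) = -12 + 6*O)
sqrt(u(-37) + t(5, 0)) = sqrt(-37 + (-12 + 6*5)) = sqrt(-37 + (-12 + 30)) = sqrt(-37 + 18) = sqrt(-19) = I*sqrt(19)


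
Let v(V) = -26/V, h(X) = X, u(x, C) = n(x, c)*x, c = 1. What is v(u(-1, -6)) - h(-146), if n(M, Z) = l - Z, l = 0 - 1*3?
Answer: 279/2 ≈ 139.50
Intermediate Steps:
l = -3 (l = 0 - 3 = -3)
n(M, Z) = -3 - Z
u(x, C) = -4*x (u(x, C) = (-3 - 1*1)*x = (-3 - 1)*x = -4*x)
v(u(-1, -6)) - h(-146) = -26/((-4*(-1))) - 1*(-146) = -26/4 + 146 = -26*¼ + 146 = -13/2 + 146 = 279/2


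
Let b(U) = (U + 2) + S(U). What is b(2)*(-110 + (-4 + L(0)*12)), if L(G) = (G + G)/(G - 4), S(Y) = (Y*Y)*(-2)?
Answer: 456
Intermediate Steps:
S(Y) = -2*Y² (S(Y) = Y²*(-2) = -2*Y²)
L(G) = 2*G/(-4 + G) (L(G) = (2*G)/(-4 + G) = 2*G/(-4 + G))
b(U) = 2 + U - 2*U² (b(U) = (U + 2) - 2*U² = (2 + U) - 2*U² = 2 + U - 2*U²)
b(2)*(-110 + (-4 + L(0)*12)) = (2 + 2 - 2*2²)*(-110 + (-4 + (2*0/(-4 + 0))*12)) = (2 + 2 - 2*4)*(-110 + (-4 + (2*0/(-4))*12)) = (2 + 2 - 8)*(-110 + (-4 + (2*0*(-¼))*12)) = -4*(-110 + (-4 + 0*12)) = -4*(-110 + (-4 + 0)) = -4*(-110 - 4) = -4*(-114) = 456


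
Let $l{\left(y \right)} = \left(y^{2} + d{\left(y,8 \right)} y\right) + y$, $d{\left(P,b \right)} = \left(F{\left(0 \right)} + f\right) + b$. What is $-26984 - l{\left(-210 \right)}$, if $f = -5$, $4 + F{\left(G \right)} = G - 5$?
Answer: $-72134$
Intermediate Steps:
$F{\left(G \right)} = -9 + G$ ($F{\left(G \right)} = -4 + \left(G - 5\right) = -4 + \left(-5 + G\right) = -9 + G$)
$d{\left(P,b \right)} = -14 + b$ ($d{\left(P,b \right)} = \left(\left(-9 + 0\right) - 5\right) + b = \left(-9 - 5\right) + b = -14 + b$)
$l{\left(y \right)} = y^{2} - 5 y$ ($l{\left(y \right)} = \left(y^{2} + \left(-14 + 8\right) y\right) + y = \left(y^{2} - 6 y\right) + y = y^{2} - 5 y$)
$-26984 - l{\left(-210 \right)} = -26984 - - 210 \left(-5 - 210\right) = -26984 - \left(-210\right) \left(-215\right) = -26984 - 45150 = -72134$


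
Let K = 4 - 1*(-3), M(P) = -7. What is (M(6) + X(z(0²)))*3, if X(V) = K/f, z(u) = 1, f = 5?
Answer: -84/5 ≈ -16.800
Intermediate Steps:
K = 7 (K = 4 + 3 = 7)
X(V) = 7/5
(M(6) + X(z(0²)))*3 = (-7 + 7/5)*3 = -28/5*3 = -84/5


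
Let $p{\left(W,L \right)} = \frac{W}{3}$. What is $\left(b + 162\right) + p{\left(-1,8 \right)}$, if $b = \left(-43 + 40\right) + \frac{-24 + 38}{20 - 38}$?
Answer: $\frac{1421}{9} \approx 157.89$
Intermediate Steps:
$p{\left(W,L \right)} = \frac{W}{3}$ ($p{\left(W,L \right)} = W \frac{1}{3} = \frac{W}{3}$)
$b = - \frac{34}{9}$ ($b = -3 + \frac{14}{-18} = -3 + 14 \left(- \frac{1}{18}\right) = -3 - \frac{7}{9} = - \frac{34}{9} \approx -3.7778$)
$\left(b + 162\right) + p{\left(-1,8 \right)} = \left(- \frac{34}{9} + 162\right) + \frac{1}{3} \left(-1\right) = \frac{1424}{9} - \frac{1}{3} = \frac{1421}{9}$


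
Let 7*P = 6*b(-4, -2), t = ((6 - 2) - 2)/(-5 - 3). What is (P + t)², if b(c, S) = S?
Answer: 3025/784 ≈ 3.8584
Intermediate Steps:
t = -¼ (t = (4 - 2)/(-8) = 2*(-⅛) = -¼ ≈ -0.25000)
P = -12/7 (P = (6*(-2))/7 = (⅐)*(-12) = -12/7 ≈ -1.7143)
(P + t)² = (-12/7 - ¼)² = (-55/28)² = 3025/784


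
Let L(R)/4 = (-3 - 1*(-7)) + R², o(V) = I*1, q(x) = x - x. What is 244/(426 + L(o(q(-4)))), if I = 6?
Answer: 122/293 ≈ 0.41638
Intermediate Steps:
q(x) = 0
o(V) = 6 (o(V) = 6*1 = 6)
L(R) = 16 + 4*R² (L(R) = 4*((-3 - 1*(-7)) + R²) = 4*((-3 + 7) + R²) = 4*(4 + R²) = 16 + 4*R²)
244/(426 + L(o(q(-4)))) = 244/(426 + (16 + 4*6²)) = 244/(426 + (16 + 4*36)) = 244/(426 + (16 + 144)) = 244/(426 + 160) = 244/586 = 244*(1/586) = 122/293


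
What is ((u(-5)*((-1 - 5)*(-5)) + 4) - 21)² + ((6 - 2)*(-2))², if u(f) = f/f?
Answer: 233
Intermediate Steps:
u(f) = 1
((u(-5)*((-1 - 5)*(-5)) + 4) - 21)² + ((6 - 2)*(-2))² = ((1*((-1 - 5)*(-5)) + 4) - 21)² + ((6 - 2)*(-2))² = ((1*(-6*(-5)) + 4) - 21)² + (4*(-2))² = ((1*30 + 4) - 21)² + (-8)² = ((30 + 4) - 21)² + 64 = (34 - 21)² + 64 = 13² + 64 = 169 + 64 = 233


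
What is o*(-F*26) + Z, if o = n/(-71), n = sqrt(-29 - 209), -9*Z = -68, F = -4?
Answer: 68/9 - 104*I*sqrt(238)/71 ≈ 7.5556 - 22.598*I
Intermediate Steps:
Z = 68/9 (Z = -1/9*(-68) = 68/9 ≈ 7.5556)
n = I*sqrt(238) (n = sqrt(-238) = I*sqrt(238) ≈ 15.427*I)
o = -I*sqrt(238)/71 (o = (I*sqrt(238))/(-71) = (I*sqrt(238))*(-1/71) = -I*sqrt(238)/71 ≈ -0.21729*I)
o*(-F*26) + Z = (-I*sqrt(238)/71)*(-(-4)*26) + 68/9 = (-I*sqrt(238)/71)*(-1*(-104)) + 68/9 = -I*sqrt(238)/71*104 + 68/9 = -104*I*sqrt(238)/71 + 68/9 = 68/9 - 104*I*sqrt(238)/71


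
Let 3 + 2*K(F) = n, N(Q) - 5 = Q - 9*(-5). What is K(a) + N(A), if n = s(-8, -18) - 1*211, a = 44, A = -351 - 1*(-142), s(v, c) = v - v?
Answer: -266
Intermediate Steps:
s(v, c) = 0
A = -209 (A = -351 + 142 = -209)
N(Q) = 50 + Q (N(Q) = 5 + (Q - 9*(-5)) = 5 + (Q + 45) = 5 + (45 + Q) = 50 + Q)
n = -211 (n = 0 - 1*211 = 0 - 211 = -211)
K(F) = -107 (K(F) = -3/2 + (½)*(-211) = -3/2 - 211/2 = -107)
K(a) + N(A) = -107 + (50 - 209) = -107 - 159 = -266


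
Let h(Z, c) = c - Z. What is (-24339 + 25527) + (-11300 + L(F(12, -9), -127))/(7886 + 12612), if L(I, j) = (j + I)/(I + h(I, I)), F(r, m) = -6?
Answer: 146042077/122988 ≈ 1187.4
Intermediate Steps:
L(I, j) = (I + j)/I (L(I, j) = (j + I)/(I + (I - I)) = (I + j)/(I + 0) = (I + j)/I)
(-24339 + 25527) + (-11300 + L(F(12, -9), -127))/(7886 + 12612) = (-24339 + 25527) + (-11300 + (-6 - 127)/(-6))/(7886 + 12612) = 1188 + (-11300 - ⅙*(-133))/20498 = 1188 + (-11300 + 133/6)*(1/20498) = 1188 - 67667/6*1/20498 = 1188 - 67667/122988 = 146042077/122988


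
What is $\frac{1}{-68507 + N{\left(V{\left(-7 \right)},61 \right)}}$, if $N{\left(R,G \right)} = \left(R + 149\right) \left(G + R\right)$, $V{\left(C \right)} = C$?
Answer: $- \frac{1}{60839} \approx -1.6437 \cdot 10^{-5}$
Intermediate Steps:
$N{\left(R,G \right)} = \left(149 + R\right) \left(G + R\right)$
$\frac{1}{-68507 + N{\left(V{\left(-7 \right)},61 \right)}} = \frac{1}{-68507 + \left(\left(-7\right)^{2} + 149 \cdot 61 + 149 \left(-7\right) + 61 \left(-7\right)\right)} = \frac{1}{-68507 + \left(49 + 9089 - 1043 - 427\right)} = \frac{1}{-68507 + 7668} = \frac{1}{-60839} = - \frac{1}{60839}$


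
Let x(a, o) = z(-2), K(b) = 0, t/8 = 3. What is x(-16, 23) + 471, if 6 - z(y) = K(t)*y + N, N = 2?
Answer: 475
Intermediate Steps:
t = 24 (t = 8*3 = 24)
z(y) = 4 (z(y) = 6 - (0*y + 2) = 6 - (0 + 2) = 6 - 1*2 = 6 - 2 = 4)
x(a, o) = 4
x(-16, 23) + 471 = 4 + 471 = 475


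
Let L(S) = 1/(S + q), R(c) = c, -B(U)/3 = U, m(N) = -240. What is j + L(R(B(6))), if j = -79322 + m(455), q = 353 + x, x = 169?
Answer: -40099247/504 ≈ -79562.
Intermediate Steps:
B(U) = -3*U
q = 522 (q = 353 + 169 = 522)
j = -79562 (j = -79322 - 240 = -79562)
L(S) = 1/(522 + S) (L(S) = 1/(S + 522) = 1/(522 + S))
j + L(R(B(6))) = -79562 + 1/(522 - 3*6) = -79562 + 1/(522 - 18) = -79562 + 1/504 = -40099247/504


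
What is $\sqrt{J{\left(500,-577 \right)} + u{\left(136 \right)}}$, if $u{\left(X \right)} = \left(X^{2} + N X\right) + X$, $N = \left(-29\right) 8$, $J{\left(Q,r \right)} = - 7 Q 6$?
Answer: $8 i \sqrt{530} \approx 184.17 i$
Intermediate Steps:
$J{\left(Q,r \right)} = - 42 Q$
$N = -232$
$u{\left(X \right)} = X^{2} - 231 X$ ($u{\left(X \right)} = \left(X^{2} - 232 X\right) + X = X^{2} - 231 X$)
$\sqrt{J{\left(500,-577 \right)} + u{\left(136 \right)}} = \sqrt{\left(-42\right) 500 + 136 \left(-231 + 136\right)} = \sqrt{-21000 + 136 \left(-95\right)} = \sqrt{-21000 - 12920} = \sqrt{-33920} = 8 i \sqrt{530}$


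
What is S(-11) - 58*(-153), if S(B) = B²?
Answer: 8995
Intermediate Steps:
S(-11) - 58*(-153) = (-11)² - 58*(-153) = 121 + 8874 = 8995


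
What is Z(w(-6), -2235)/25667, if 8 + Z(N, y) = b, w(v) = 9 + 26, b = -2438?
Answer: -2446/25667 ≈ -0.095297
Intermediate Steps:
w(v) = 35
Z(N, y) = -2446 (Z(N, y) = -8 - 2438 = -2446)
Z(w(-6), -2235)/25667 = -2446/25667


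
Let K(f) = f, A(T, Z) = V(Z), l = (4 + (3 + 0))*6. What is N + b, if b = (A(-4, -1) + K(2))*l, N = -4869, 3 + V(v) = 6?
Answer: -4659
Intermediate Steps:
V(v) = 3 (V(v) = -3 + 6 = 3)
l = 42 (l = (4 + 3)*6 = 7*6 = 42)
A(T, Z) = 3
b = 210 (b = (3 + 2)*42 = 5*42 = 210)
N + b = -4869 + 210 = -4659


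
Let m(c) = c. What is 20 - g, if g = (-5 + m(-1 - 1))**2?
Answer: -29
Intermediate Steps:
g = 49 (g = (-5 + (-1 - 1))**2 = (-5 - 2)**2 = (-7)**2 = 49)
20 - g = 20 - 1*49 = 20 - 49 = -29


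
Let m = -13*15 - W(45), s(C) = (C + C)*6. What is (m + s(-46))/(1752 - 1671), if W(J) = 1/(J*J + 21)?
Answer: -1528363/165726 ≈ -9.2222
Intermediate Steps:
s(C) = 12*C (s(C) = (2*C)*6 = 12*C)
W(J) = 1/(21 + J**2) (W(J) = 1/(J**2 + 21) = 1/(21 + J**2))
m = -398971/2046 (m = -13*15 - 1/(21 + 45**2) = -195 - 1/(21 + 2025) = -195 - 1/2046 = -398971/2046 ≈ -195.00)
(m + s(-46))/(1752 - 1671) = (-398971/2046 + 12*(-46))/(1752 - 1671) = (-398971/2046 - 552)/81 = -1528363/2046*1/81 = -1528363/165726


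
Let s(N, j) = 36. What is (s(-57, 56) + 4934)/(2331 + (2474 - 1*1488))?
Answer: 4970/3317 ≈ 1.4983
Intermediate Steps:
(s(-57, 56) + 4934)/(2331 + (2474 - 1*1488)) = (36 + 4934)/(2331 + (2474 - 1*1488)) = 4970/(2331 + (2474 - 1488)) = 4970/(2331 + 986) = 4970/3317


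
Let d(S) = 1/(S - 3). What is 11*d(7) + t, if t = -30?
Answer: -109/4 ≈ -27.250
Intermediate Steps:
d(S) = 1/(-3 + S)
11*d(7) + t = 11/(-3 + 7) - 30 = 11/4 - 30 = -109/4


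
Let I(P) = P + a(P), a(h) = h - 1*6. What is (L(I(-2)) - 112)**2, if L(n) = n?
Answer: 14884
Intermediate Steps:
a(h) = -6 + h (a(h) = h - 6 = -6 + h)
I(P) = -6 + 2*P (I(P) = P + (-6 + P) = -6 + 2*P)
(L(I(-2)) - 112)**2 = ((-6 + 2*(-2)) - 112)**2 = ((-6 - 4) - 112)**2 = (-10 - 112)**2 = (-122)**2 = 14884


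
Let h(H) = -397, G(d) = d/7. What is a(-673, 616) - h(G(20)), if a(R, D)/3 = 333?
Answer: 1396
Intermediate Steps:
G(d) = d/7 (G(d) = d*(⅐) = d/7)
a(R, D) = 999 (a(R, D) = 3*333 = 999)
a(-673, 616) - h(G(20)) = 999 - 1*(-397) = 999 + 397 = 1396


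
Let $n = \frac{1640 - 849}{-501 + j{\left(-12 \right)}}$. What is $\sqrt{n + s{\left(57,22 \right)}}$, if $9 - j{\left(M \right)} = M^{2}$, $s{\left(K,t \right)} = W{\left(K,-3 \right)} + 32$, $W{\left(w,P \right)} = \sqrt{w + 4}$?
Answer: $\frac{\sqrt{3110199 + 101124 \sqrt{61}}}{318} \approx 6.2102$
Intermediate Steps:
$W{\left(w,P \right)} = \sqrt{4 + w}$
$s{\left(K,t \right)} = 32 + \sqrt{4 + K}$ ($s{\left(K,t \right)} = \sqrt{4 + K} + 32 = 32 + \sqrt{4 + K}$)
$j{\left(M \right)} = 9 - M^{2}$
$n = - \frac{791}{636}$ ($n = \frac{1640 - 849}{-501 + \left(9 - \left(-12\right)^{2}\right)} = \frac{791}{-501 + \left(9 - 144\right)} = \frac{791}{-501 - 135} = \frac{791}{-636} = 791 \left(- \frac{1}{636}\right) = - \frac{791}{636} \approx -1.2437$)
$\sqrt{n + s{\left(57,22 \right)}} = \sqrt{- \frac{791}{636} + \left(32 + \sqrt{4 + 57}\right)} = \sqrt{- \frac{791}{636} + \left(32 + \sqrt{61}\right)} = \sqrt{\frac{19561}{636} + \sqrt{61}}$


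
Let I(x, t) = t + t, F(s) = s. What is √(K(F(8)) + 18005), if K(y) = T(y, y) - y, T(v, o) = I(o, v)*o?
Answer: 25*√29 ≈ 134.63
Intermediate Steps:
I(x, t) = 2*t
T(v, o) = 2*o*v (T(v, o) = (2*v)*o = 2*o*v)
K(y) = -y + 2*y² (K(y) = 2*y*y - y = 2*y² - y = -y + 2*y²)
√(K(F(8)) + 18005) = √(8*(-1 + 2*8) + 18005) = √(8*(-1 + 16) + 18005) = √(8*15 + 18005) = √(120 + 18005) = √18125 = 25*√29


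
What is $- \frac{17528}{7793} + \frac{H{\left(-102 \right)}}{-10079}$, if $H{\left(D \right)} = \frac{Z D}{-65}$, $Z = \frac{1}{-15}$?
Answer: $- \frac{57415766438}{25527335275} \approx -2.2492$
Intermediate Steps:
$Z = - \frac{1}{15} \approx -0.066667$
$H{\left(D \right)} = \frac{D}{975}$ ($H{\left(D \right)} = \frac{\left(- \frac{1}{15}\right) D}{-65} = - \frac{D}{15} \left(- \frac{1}{65}\right) = \frac{D}{975}$)
$- \frac{17528}{7793} + \frac{H{\left(-102 \right)}}{-10079} = - \frac{17528}{7793} + \frac{\frac{1}{975} \left(-102\right)}{-10079} = \left(-17528\right) \frac{1}{7793} - - \frac{34}{3275675} = - \frac{17528}{7793} + \frac{34}{3275675} = - \frac{57415766438}{25527335275}$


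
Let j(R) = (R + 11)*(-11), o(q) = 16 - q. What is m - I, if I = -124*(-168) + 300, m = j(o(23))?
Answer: -21176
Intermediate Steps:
j(R) = -121 - 11*R (j(R) = (11 + R)*(-11) = -121 - 11*R)
m = -44 (m = -121 - 11*(16 - 1*23) = -121 - 11*(16 - 23) = -121 - 11*(-7) = -121 + 77 = -44)
I = 21132 (I = 20832 + 300 = 21132)
m - I = -44 - 1*21132 = -44 - 21132 = -21176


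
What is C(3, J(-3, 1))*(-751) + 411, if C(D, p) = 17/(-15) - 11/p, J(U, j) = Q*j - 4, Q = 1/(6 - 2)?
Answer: -4704/5 ≈ -940.80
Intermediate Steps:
Q = ¼ (Q = 1/4 = ¼ ≈ 0.25000)
J(U, j) = -4 + j/4 (J(U, j) = j/4 - 4 = -4 + j/4)
C(D, p) = -17/15 - 11/p (C(D, p) = 17*(-1/15) - 11/p = -17/15 - 11/p)
C(3, J(-3, 1))*(-751) + 411 = (-17/15 - 11/(-4 + (¼)*1))*(-751) + 411 = (-17/15 - 11/(-4 + ¼))*(-751) + 411 = (-17/15 - 11/(-15/4))*(-751) + 411 = (-17/15 - 11*(-4/15))*(-751) + 411 = (-17/15 + 44/15)*(-751) + 411 = (9/5)*(-751) + 411 = -6759/5 + 411 = -4704/5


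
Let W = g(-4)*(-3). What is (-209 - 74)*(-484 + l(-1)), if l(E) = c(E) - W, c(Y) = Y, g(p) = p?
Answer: 140651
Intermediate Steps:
W = 12 (W = -4*(-3) = 12)
l(E) = -12 + E (l(E) = E - 1*12 = E - 12 = -12 + E)
(-209 - 74)*(-484 + l(-1)) = (-209 - 74)*(-484 + (-12 - 1)) = -283*(-484 - 13) = -283*(-497) = 140651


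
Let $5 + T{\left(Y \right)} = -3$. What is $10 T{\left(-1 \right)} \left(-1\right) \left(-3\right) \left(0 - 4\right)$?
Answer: $960$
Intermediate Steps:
$T{\left(Y \right)} = -8$ ($T{\left(Y \right)} = -5 - 3 = -8$)
$10 T{\left(-1 \right)} \left(-1\right) \left(-3\right) \left(0 - 4\right) = 10 \left(-8\right) \left(-1\right) \left(-3\right) \left(0 - 4\right) = - 80 \cdot 3 \left(0 - 4\right) = - 80 \cdot 3 \left(-4\right) = \left(-80\right) \left(-12\right) = 960$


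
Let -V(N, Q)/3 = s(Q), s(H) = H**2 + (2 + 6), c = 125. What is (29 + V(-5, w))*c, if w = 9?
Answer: -29750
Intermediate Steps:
s(H) = 8 + H**2 (s(H) = H**2 + 8 = 8 + H**2)
V(N, Q) = -24 - 3*Q**2 (V(N, Q) = -3*(8 + Q**2) = -24 - 3*Q**2)
(29 + V(-5, w))*c = (29 + (-24 - 3*9**2))*125 = (29 + (-24 - 3*81))*125 = (29 + (-24 - 243))*125 = (29 - 267)*125 = -238*125 = -29750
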